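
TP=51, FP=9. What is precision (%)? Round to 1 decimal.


Precision = TP / (TP + FP) * 100
= 51 / (51 + 9)
= 51 / 60
= 0.85
= 85.0%

85.0


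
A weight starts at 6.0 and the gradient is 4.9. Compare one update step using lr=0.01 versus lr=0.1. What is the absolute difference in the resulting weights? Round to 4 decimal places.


With lr=0.01: w_new = 6.0 - 0.01 * 4.9 = 5.951
With lr=0.1: w_new = 6.0 - 0.1 * 4.9 = 5.51
Absolute difference = |5.951 - 5.51|
= 0.4410

0.4410


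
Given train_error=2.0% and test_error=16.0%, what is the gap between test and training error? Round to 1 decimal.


Generalization gap = test_error - train_error
= 16.0 - 2.0
= 14.0%
A large gap suggests overfitting.

14.0


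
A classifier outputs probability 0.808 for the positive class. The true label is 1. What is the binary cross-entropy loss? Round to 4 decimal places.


For y=1: Loss = -log(p)
= -log(0.808)
= -(-0.2132)
= 0.2132

0.2132


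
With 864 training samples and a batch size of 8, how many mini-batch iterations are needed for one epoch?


Iterations per epoch = dataset_size / batch_size
= 864 / 8
= 108

108


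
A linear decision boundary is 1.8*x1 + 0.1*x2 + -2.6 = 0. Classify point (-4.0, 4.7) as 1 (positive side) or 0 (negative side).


Compute 1.8 * -4.0 + 0.1 * 4.7 + -2.6
= -7.2 + 0.47 + -2.6
= -9.33
Since -9.33 < 0, the point is on the negative side.

0


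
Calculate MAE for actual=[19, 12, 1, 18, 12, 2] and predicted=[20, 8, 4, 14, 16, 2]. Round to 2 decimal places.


Absolute errors: [1, 4, 3, 4, 4, 0]
Sum of absolute errors = 16
MAE = 16 / 6 = 2.67

2.67


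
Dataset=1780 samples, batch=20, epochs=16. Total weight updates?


Iterations per epoch = 1780 / 20 = 89
Total updates = iterations_per_epoch * epochs
= 89 * 16
= 1424

1424


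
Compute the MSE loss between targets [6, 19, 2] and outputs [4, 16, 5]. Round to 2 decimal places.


Differences: [2, 3, -3]
Squared errors: [4, 9, 9]
Sum of squared errors = 22
MSE = 22 / 3 = 7.33

7.33


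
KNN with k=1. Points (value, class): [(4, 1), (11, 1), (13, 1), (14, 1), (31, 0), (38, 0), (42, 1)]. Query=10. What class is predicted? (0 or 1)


Distances from query 10:
Point 11 (class 1): distance = 1
K=1 nearest neighbors: classes = [1]
Votes for class 1: 1 / 1
Majority vote => class 1

1


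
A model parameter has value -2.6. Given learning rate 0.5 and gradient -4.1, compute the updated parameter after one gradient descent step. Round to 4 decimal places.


w_new = w_old - lr * gradient
= -2.6 - 0.5 * -4.1
= -2.6 - (-2.05)
= -0.5500

-0.5500


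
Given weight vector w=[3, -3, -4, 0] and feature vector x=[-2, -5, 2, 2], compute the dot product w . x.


Element-wise products:
3 * -2 = -6
-3 * -5 = 15
-4 * 2 = -8
0 * 2 = 0
Sum = -6 + 15 + -8 + 0
= 1

1


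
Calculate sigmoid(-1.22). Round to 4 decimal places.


sigmoid(z) = 1 / (1 + exp(-z))
exp(-(-1.22)) = exp(1.22) = 3.3872
1 + 3.3872 = 4.3872
1 / 4.3872 = 0.2279

0.2279


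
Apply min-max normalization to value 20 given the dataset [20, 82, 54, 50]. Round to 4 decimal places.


Min = 20, Max = 82
Range = 82 - 20 = 62
Scaled = (x - min) / (max - min)
= (20 - 20) / 62
= 0 / 62
= 0.0000

0.0000


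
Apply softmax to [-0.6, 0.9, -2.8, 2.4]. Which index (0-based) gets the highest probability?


Softmax is a monotonic transformation, so it preserves the argmax.
We need to find the index of the maximum logit.
Index 0: -0.6
Index 1: 0.9
Index 2: -2.8
Index 3: 2.4
Maximum logit = 2.4 at index 3

3


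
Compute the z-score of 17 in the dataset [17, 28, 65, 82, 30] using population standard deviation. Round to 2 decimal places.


Mean = (17 + 28 + 65 + 82 + 30) / 5 = 44.4
Variance = sum((x_i - mean)^2) / n = 613.04
Std = sqrt(613.04) = 24.7596
Z = (x - mean) / std
= (17 - 44.4) / 24.7596
= -27.4 / 24.7596
= -1.11

-1.11


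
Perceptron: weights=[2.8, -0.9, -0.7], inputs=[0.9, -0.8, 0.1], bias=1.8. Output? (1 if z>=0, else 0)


z = w . x + b
= 2.8*0.9 + -0.9*-0.8 + -0.7*0.1 + 1.8
= 2.52 + 0.72 + -0.07 + 1.8
= 3.17 + 1.8
= 4.97
Since z = 4.97 >= 0, output = 1

1


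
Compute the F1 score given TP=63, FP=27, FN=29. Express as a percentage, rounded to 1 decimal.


Precision = TP / (TP + FP) = 63 / 90 = 0.7
Recall = TP / (TP + FN) = 63 / 92 = 0.6848
F1 = 2 * P * R / (P + R)
= 2 * 0.7 * 0.6848 / (0.7 + 0.6848)
= 0.9587 / 1.3848
= 0.6923
As percentage: 69.2%

69.2


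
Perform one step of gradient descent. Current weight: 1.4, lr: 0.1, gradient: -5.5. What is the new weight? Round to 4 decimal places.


w_new = w_old - lr * gradient
= 1.4 - 0.1 * -5.5
= 1.4 - (-0.55)
= 1.9500

1.9500


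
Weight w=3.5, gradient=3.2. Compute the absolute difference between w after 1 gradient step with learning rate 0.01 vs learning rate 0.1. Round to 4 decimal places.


With lr=0.01: w_new = 3.5 - 0.01 * 3.2 = 3.468
With lr=0.1: w_new = 3.5 - 0.1 * 3.2 = 3.18
Absolute difference = |3.468 - 3.18|
= 0.2880

0.2880


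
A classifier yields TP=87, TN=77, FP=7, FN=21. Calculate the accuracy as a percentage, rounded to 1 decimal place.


Accuracy = (TP + TN) / (TP + TN + FP + FN) * 100
= (87 + 77) / (87 + 77 + 7 + 21)
= 164 / 192
= 0.8542
= 85.4%

85.4


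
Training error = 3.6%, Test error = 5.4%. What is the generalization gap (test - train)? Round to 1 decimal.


Generalization gap = test_error - train_error
= 5.4 - 3.6
= 1.8%
A small gap suggests good generalization.

1.8


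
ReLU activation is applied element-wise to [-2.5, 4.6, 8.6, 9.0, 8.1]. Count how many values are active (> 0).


ReLU(x) = max(0, x) for each element:
ReLU(-2.5) = 0
ReLU(4.6) = 4.6
ReLU(8.6) = 8.6
ReLU(9.0) = 9.0
ReLU(8.1) = 8.1
Active neurons (>0): 4

4


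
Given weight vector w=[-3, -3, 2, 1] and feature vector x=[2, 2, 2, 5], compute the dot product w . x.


Element-wise products:
-3 * 2 = -6
-3 * 2 = -6
2 * 2 = 4
1 * 5 = 5
Sum = -6 + -6 + 4 + 5
= -3

-3


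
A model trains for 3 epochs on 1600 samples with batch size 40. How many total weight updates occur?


Iterations per epoch = 1600 / 40 = 40
Total updates = iterations_per_epoch * epochs
= 40 * 3
= 120

120


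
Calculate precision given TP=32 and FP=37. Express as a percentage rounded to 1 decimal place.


Precision = TP / (TP + FP) * 100
= 32 / (32 + 37)
= 32 / 69
= 0.4638
= 46.4%

46.4


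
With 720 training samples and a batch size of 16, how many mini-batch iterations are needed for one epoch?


Iterations per epoch = dataset_size / batch_size
= 720 / 16
= 45

45


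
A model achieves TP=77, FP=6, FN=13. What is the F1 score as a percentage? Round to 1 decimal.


Precision = TP / (TP + FP) = 77 / 83 = 0.9277
Recall = TP / (TP + FN) = 77 / 90 = 0.8556
F1 = 2 * P * R / (P + R)
= 2 * 0.9277 * 0.8556 / (0.9277 + 0.8556)
= 1.5874 / 1.7833
= 0.8902
As percentage: 89.0%

89.0


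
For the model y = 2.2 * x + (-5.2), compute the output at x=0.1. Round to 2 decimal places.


y = 2.2 * 0.1 + (-5.2)
= 0.22 + (-5.2)
= -4.98

-4.98


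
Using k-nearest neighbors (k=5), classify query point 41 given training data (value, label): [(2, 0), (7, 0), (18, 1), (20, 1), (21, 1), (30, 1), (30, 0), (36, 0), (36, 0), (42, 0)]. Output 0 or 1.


Distances from query 41:
Point 42 (class 0): distance = 1
Point 36 (class 0): distance = 5
Point 36 (class 0): distance = 5
Point 30 (class 0): distance = 11
Point 30 (class 1): distance = 11
K=5 nearest neighbors: classes = [0, 0, 0, 0, 1]
Votes for class 1: 1 / 5
Majority vote => class 0

0


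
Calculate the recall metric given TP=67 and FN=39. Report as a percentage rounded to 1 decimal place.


Recall = TP / (TP + FN) * 100
= 67 / (67 + 39)
= 67 / 106
= 0.6321
= 63.2%

63.2


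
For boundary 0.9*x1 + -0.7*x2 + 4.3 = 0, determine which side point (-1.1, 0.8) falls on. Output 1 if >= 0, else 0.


Compute 0.9 * -1.1 + -0.7 * 0.8 + 4.3
= -0.99 + -0.56 + 4.3
= 2.75
Since 2.75 >= 0, the point is on the positive side.

1


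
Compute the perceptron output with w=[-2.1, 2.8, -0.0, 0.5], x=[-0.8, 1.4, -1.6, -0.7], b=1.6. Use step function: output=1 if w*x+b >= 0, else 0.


z = w . x + b
= -2.1*-0.8 + 2.8*1.4 + -0.0*-1.6 + 0.5*-0.7 + 1.6
= 1.68 + 3.92 + 0.0 + -0.35 + 1.6
= 5.25 + 1.6
= 6.85
Since z = 6.85 >= 0, output = 1

1


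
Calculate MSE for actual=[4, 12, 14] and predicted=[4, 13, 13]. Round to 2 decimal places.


Differences: [0, -1, 1]
Squared errors: [0, 1, 1]
Sum of squared errors = 2
MSE = 2 / 3 = 0.67

0.67


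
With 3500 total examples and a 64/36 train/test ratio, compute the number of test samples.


Train samples = 3500 * 64% = 2240
Test samples = 3500 - 2240
= 1260

1260


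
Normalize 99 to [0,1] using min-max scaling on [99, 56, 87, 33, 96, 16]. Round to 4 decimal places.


Min = 16, Max = 99
Range = 99 - 16 = 83
Scaled = (x - min) / (max - min)
= (99 - 16) / 83
= 83 / 83
= 1.0000

1.0000


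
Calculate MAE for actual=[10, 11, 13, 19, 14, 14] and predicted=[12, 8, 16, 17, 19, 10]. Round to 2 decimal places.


Absolute errors: [2, 3, 3, 2, 5, 4]
Sum of absolute errors = 19
MAE = 19 / 6 = 3.17

3.17


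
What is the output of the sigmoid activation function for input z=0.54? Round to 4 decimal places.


sigmoid(z) = 1 / (1 + exp(-z))
exp(-(0.54)) = exp(-0.54) = 0.5827
1 + 0.5827 = 1.5827
1 / 1.5827 = 0.6318

0.6318


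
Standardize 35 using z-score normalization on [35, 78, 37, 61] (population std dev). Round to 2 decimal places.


Mean = (35 + 78 + 37 + 61) / 4 = 52.75
Variance = sum((x_i - mean)^2) / n = 317.1875
Std = sqrt(317.1875) = 17.8098
Z = (x - mean) / std
= (35 - 52.75) / 17.8098
= -17.75 / 17.8098
= -1.00

-1.00


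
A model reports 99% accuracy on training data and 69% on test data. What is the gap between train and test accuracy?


Gap = train_accuracy - test_accuracy
= 99 - 69
= 30%
This large gap strongly indicates overfitting.

30


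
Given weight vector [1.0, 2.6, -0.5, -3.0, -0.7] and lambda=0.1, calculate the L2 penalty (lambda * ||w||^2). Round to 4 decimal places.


Squaring each weight:
1.0^2 = 1.0
2.6^2 = 6.76
(-0.5)^2 = 0.25
(-3.0)^2 = 9.0
(-0.7)^2 = 0.49
Sum of squares = 17.5
Penalty = 0.1 * 17.5 = 1.7500

1.7500


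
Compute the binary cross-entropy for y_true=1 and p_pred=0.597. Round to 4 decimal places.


For y=1: Loss = -log(p)
= -log(0.597)
= -(-0.5158)
= 0.5158

0.5158


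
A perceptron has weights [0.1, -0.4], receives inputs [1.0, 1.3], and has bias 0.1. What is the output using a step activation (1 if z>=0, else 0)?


z = w . x + b
= 0.1*1.0 + -0.4*1.3 + 0.1
= 0.1 + -0.52 + 0.1
= -0.42 + 0.1
= -0.32
Since z = -0.32 < 0, output = 0

0


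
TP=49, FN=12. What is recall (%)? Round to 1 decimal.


Recall = TP / (TP + FN) * 100
= 49 / (49 + 12)
= 49 / 61
= 0.8033
= 80.3%

80.3


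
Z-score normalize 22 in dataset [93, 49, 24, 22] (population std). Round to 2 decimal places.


Mean = (93 + 49 + 24 + 22) / 4 = 47.0
Variance = sum((x_i - mean)^2) / n = 818.5
Std = sqrt(818.5) = 28.6094
Z = (x - mean) / std
= (22 - 47.0) / 28.6094
= -25.0 / 28.6094
= -0.87

-0.87


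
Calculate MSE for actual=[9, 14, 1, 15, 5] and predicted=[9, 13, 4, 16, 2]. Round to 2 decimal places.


Differences: [0, 1, -3, -1, 3]
Squared errors: [0, 1, 9, 1, 9]
Sum of squared errors = 20
MSE = 20 / 5 = 4.00

4.00


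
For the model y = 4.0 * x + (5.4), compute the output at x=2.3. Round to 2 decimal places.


y = 4.0 * 2.3 + (5.4)
= 9.2 + (5.4)
= 14.60

14.60


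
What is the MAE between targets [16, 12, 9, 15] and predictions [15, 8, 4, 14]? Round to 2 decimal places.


Absolute errors: [1, 4, 5, 1]
Sum of absolute errors = 11
MAE = 11 / 4 = 2.75

2.75


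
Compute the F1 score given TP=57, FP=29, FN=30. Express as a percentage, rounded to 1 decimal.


Precision = TP / (TP + FP) = 57 / 86 = 0.6628
Recall = TP / (TP + FN) = 57 / 87 = 0.6552
F1 = 2 * P * R / (P + R)
= 2 * 0.6628 * 0.6552 / (0.6628 + 0.6552)
= 0.8685 / 1.318
= 0.659
As percentage: 65.9%

65.9


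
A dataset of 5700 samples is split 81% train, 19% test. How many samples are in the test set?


Train samples = 5700 * 81% = 4617
Test samples = 5700 - 4617
= 1083

1083


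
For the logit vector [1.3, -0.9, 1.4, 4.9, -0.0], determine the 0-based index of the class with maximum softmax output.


Softmax is a monotonic transformation, so it preserves the argmax.
We need to find the index of the maximum logit.
Index 0: 1.3
Index 1: -0.9
Index 2: 1.4
Index 3: 4.9
Index 4: -0.0
Maximum logit = 4.9 at index 3

3


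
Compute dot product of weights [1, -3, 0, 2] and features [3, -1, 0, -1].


Element-wise products:
1 * 3 = 3
-3 * -1 = 3
0 * 0 = 0
2 * -1 = -2
Sum = 3 + 3 + 0 + -2
= 4

4


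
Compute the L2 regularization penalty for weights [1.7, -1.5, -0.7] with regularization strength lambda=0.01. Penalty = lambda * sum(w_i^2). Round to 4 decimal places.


Squaring each weight:
1.7^2 = 2.89
(-1.5)^2 = 2.25
(-0.7)^2 = 0.49
Sum of squares = 5.63
Penalty = 0.01 * 5.63 = 0.0563

0.0563


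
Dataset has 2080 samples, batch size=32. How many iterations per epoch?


Iterations per epoch = dataset_size / batch_size
= 2080 / 32
= 65

65


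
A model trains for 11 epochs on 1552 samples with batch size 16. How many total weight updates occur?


Iterations per epoch = 1552 / 16 = 97
Total updates = iterations_per_epoch * epochs
= 97 * 11
= 1067

1067


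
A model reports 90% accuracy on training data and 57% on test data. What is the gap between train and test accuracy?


Gap = train_accuracy - test_accuracy
= 90 - 57
= 33%
This large gap strongly indicates overfitting.

33


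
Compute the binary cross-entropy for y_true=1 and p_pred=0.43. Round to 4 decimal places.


For y=1: Loss = -log(p)
= -log(0.43)
= -(-0.844)
= 0.8440

0.8440


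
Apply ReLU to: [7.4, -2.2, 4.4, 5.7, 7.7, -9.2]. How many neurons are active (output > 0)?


ReLU(x) = max(0, x) for each element:
ReLU(7.4) = 7.4
ReLU(-2.2) = 0
ReLU(4.4) = 4.4
ReLU(5.7) = 5.7
ReLU(7.7) = 7.7
ReLU(-9.2) = 0
Active neurons (>0): 4

4


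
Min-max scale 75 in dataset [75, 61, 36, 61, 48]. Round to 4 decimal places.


Min = 36, Max = 75
Range = 75 - 36 = 39
Scaled = (x - min) / (max - min)
= (75 - 36) / 39
= 39 / 39
= 1.0000

1.0000


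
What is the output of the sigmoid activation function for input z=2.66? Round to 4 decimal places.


sigmoid(z) = 1 / (1 + exp(-z))
exp(-(2.66)) = exp(-2.66) = 0.0699
1 + 0.0699 = 1.0699
1 / 1.0699 = 0.9346

0.9346


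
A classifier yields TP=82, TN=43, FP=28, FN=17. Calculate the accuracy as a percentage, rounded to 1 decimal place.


Accuracy = (TP + TN) / (TP + TN + FP + FN) * 100
= (82 + 43) / (82 + 43 + 28 + 17)
= 125 / 170
= 0.7353
= 73.5%

73.5


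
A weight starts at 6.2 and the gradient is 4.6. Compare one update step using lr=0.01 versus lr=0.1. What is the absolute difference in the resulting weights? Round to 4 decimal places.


With lr=0.01: w_new = 6.2 - 0.01 * 4.6 = 6.154
With lr=0.1: w_new = 6.2 - 0.1 * 4.6 = 5.74
Absolute difference = |6.154 - 5.74|
= 0.4140

0.4140


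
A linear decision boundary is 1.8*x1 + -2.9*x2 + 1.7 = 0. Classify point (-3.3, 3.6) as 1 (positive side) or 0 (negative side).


Compute 1.8 * -3.3 + -2.9 * 3.6 + 1.7
= -5.94 + -10.44 + 1.7
= -14.68
Since -14.68 < 0, the point is on the negative side.

0


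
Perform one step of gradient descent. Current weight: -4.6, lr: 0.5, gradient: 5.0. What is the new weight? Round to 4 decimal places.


w_new = w_old - lr * gradient
= -4.6 - 0.5 * 5.0
= -4.6 - (2.5)
= -7.1000

-7.1000


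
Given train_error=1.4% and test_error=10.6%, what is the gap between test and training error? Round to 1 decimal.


Generalization gap = test_error - train_error
= 10.6 - 1.4
= 9.2%
A moderate gap.

9.2


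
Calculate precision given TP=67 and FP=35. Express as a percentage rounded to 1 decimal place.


Precision = TP / (TP + FP) * 100
= 67 / (67 + 35)
= 67 / 102
= 0.6569
= 65.7%

65.7


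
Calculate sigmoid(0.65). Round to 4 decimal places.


sigmoid(z) = 1 / (1 + exp(-z))
exp(-(0.65)) = exp(-0.65) = 0.522
1 + 0.522 = 1.522
1 / 1.522 = 0.6570

0.6570


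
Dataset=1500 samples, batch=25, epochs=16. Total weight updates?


Iterations per epoch = 1500 / 25 = 60
Total updates = iterations_per_epoch * epochs
= 60 * 16
= 960

960


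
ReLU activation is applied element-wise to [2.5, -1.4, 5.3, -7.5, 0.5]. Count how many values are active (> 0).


ReLU(x) = max(0, x) for each element:
ReLU(2.5) = 2.5
ReLU(-1.4) = 0
ReLU(5.3) = 5.3
ReLU(-7.5) = 0
ReLU(0.5) = 0.5
Active neurons (>0): 3

3


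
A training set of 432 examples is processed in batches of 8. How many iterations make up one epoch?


Iterations per epoch = dataset_size / batch_size
= 432 / 8
= 54

54


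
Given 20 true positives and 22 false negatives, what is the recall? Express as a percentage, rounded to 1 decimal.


Recall = TP / (TP + FN) * 100
= 20 / (20 + 22)
= 20 / 42
= 0.4762
= 47.6%

47.6


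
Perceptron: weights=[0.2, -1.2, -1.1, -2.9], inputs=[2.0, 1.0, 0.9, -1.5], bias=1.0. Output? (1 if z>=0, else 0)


z = w . x + b
= 0.2*2.0 + -1.2*1.0 + -1.1*0.9 + -2.9*-1.5 + 1.0
= 0.4 + -1.2 + -0.99 + 4.35 + 1.0
= 2.56 + 1.0
= 3.56
Since z = 3.56 >= 0, output = 1

1


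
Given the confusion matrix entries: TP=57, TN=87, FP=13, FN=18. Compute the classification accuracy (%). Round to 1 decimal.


Accuracy = (TP + TN) / (TP + TN + FP + FN) * 100
= (57 + 87) / (57 + 87 + 13 + 18)
= 144 / 175
= 0.8229
= 82.3%

82.3


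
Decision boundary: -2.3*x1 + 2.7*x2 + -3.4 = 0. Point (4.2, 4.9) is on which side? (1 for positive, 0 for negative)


Compute -2.3 * 4.2 + 2.7 * 4.9 + -3.4
= -9.66 + 13.23 + -3.4
= 0.17
Since 0.17 >= 0, the point is on the positive side.

1


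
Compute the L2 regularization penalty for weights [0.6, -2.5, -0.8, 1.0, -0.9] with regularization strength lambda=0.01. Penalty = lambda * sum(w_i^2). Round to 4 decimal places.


Squaring each weight:
0.6^2 = 0.36
(-2.5)^2 = 6.25
(-0.8)^2 = 0.64
1.0^2 = 1.0
(-0.9)^2 = 0.81
Sum of squares = 9.06
Penalty = 0.01 * 9.06 = 0.0906

0.0906


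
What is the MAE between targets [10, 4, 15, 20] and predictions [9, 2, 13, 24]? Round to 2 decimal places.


Absolute errors: [1, 2, 2, 4]
Sum of absolute errors = 9
MAE = 9 / 4 = 2.25

2.25


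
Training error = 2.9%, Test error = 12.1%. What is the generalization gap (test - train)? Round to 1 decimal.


Generalization gap = test_error - train_error
= 12.1 - 2.9
= 9.2%
A moderate gap.

9.2


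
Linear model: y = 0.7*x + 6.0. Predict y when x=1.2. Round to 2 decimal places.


y = 0.7 * 1.2 + (6.0)
= 0.84 + (6.0)
= 6.84

6.84


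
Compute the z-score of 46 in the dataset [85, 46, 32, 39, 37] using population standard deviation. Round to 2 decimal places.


Mean = (85 + 46 + 32 + 39 + 37) / 5 = 47.8
Variance = sum((x_i - mean)^2) / n = 366.16
Std = sqrt(366.16) = 19.1353
Z = (x - mean) / std
= (46 - 47.8) / 19.1353
= -1.8 / 19.1353
= -0.09

-0.09


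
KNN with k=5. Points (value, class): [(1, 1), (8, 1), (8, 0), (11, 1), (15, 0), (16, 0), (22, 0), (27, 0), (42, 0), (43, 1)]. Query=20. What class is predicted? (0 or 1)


Distances from query 20:
Point 22 (class 0): distance = 2
Point 16 (class 0): distance = 4
Point 15 (class 0): distance = 5
Point 27 (class 0): distance = 7
Point 11 (class 1): distance = 9
K=5 nearest neighbors: classes = [0, 0, 0, 0, 1]
Votes for class 1: 1 / 5
Majority vote => class 0

0


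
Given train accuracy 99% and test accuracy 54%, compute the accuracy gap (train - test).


Gap = train_accuracy - test_accuracy
= 99 - 54
= 45%
This large gap strongly indicates overfitting.

45


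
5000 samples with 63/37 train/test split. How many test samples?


Train samples = 5000 * 63% = 3150
Test samples = 5000 - 3150
= 1850

1850


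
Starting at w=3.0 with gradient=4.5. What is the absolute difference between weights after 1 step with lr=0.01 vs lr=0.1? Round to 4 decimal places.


With lr=0.01: w_new = 3.0 - 0.01 * 4.5 = 2.955
With lr=0.1: w_new = 3.0 - 0.1 * 4.5 = 2.55
Absolute difference = |2.955 - 2.55|
= 0.4050

0.4050


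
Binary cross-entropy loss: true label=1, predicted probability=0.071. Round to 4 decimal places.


For y=1: Loss = -log(p)
= -log(0.071)
= -(-2.6451)
= 2.6451

2.6451


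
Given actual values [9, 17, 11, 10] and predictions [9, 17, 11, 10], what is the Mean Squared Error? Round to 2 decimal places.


Differences: [0, 0, 0, 0]
Squared errors: [0, 0, 0, 0]
Sum of squared errors = 0
MSE = 0 / 4 = 0.00

0.00


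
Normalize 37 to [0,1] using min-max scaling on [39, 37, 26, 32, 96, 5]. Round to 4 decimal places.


Min = 5, Max = 96
Range = 96 - 5 = 91
Scaled = (x - min) / (max - min)
= (37 - 5) / 91
= 32 / 91
= 0.3516

0.3516


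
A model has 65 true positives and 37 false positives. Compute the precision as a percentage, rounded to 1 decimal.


Precision = TP / (TP + FP) * 100
= 65 / (65 + 37)
= 65 / 102
= 0.6373
= 63.7%

63.7


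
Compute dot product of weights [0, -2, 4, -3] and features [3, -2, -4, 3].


Element-wise products:
0 * 3 = 0
-2 * -2 = 4
4 * -4 = -16
-3 * 3 = -9
Sum = 0 + 4 + -16 + -9
= -21

-21


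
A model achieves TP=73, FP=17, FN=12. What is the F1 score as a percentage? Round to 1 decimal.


Precision = TP / (TP + FP) = 73 / 90 = 0.8111
Recall = TP / (TP + FN) = 73 / 85 = 0.8588
F1 = 2 * P * R / (P + R)
= 2 * 0.8111 * 0.8588 / (0.8111 + 0.8588)
= 1.3932 / 1.6699
= 0.8343
As percentage: 83.4%

83.4


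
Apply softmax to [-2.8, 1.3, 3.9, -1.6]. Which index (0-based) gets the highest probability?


Softmax is a monotonic transformation, so it preserves the argmax.
We need to find the index of the maximum logit.
Index 0: -2.8
Index 1: 1.3
Index 2: 3.9
Index 3: -1.6
Maximum logit = 3.9 at index 2

2


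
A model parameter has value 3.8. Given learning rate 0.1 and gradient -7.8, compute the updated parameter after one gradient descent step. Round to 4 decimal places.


w_new = w_old - lr * gradient
= 3.8 - 0.1 * -7.8
= 3.8 - (-0.78)
= 4.5800

4.5800


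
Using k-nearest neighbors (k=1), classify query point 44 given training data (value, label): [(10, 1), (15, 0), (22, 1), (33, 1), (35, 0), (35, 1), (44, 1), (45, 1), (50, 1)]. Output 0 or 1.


Distances from query 44:
Point 44 (class 1): distance = 0
K=1 nearest neighbors: classes = [1]
Votes for class 1: 1 / 1
Majority vote => class 1

1


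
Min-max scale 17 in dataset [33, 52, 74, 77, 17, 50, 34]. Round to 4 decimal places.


Min = 17, Max = 77
Range = 77 - 17 = 60
Scaled = (x - min) / (max - min)
= (17 - 17) / 60
= 0 / 60
= 0.0000

0.0000


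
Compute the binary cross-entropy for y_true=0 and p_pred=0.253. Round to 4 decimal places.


For y=0: Loss = -log(1-p)
= -log(1 - 0.253)
= -log(0.747)
= -(-0.2917)
= 0.2917

0.2917


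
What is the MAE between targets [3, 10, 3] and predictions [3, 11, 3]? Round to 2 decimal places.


Absolute errors: [0, 1, 0]
Sum of absolute errors = 1
MAE = 1 / 3 = 0.33

0.33


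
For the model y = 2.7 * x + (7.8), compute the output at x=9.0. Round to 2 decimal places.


y = 2.7 * 9.0 + (7.8)
= 24.3 + (7.8)
= 32.10

32.10


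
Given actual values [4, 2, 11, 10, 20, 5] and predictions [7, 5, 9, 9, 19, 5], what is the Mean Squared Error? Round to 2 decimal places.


Differences: [-3, -3, 2, 1, 1, 0]
Squared errors: [9, 9, 4, 1, 1, 0]
Sum of squared errors = 24
MSE = 24 / 6 = 4.00

4.00


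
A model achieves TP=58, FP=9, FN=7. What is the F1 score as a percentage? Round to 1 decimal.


Precision = TP / (TP + FP) = 58 / 67 = 0.8657
Recall = TP / (TP + FN) = 58 / 65 = 0.8923
F1 = 2 * P * R / (P + R)
= 2 * 0.8657 * 0.8923 / (0.8657 + 0.8923)
= 1.5449 / 1.758
= 0.8788
As percentage: 87.9%

87.9


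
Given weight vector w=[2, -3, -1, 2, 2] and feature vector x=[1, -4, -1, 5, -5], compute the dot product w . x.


Element-wise products:
2 * 1 = 2
-3 * -4 = 12
-1 * -1 = 1
2 * 5 = 10
2 * -5 = -10
Sum = 2 + 12 + 1 + 10 + -10
= 15

15


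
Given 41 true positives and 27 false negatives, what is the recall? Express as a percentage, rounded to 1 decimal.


Recall = TP / (TP + FN) * 100
= 41 / (41 + 27)
= 41 / 68
= 0.6029
= 60.3%

60.3


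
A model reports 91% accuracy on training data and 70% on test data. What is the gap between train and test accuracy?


Gap = train_accuracy - test_accuracy
= 91 - 70
= 21%
This large gap strongly indicates overfitting.

21


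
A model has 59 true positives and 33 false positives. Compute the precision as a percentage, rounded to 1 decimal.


Precision = TP / (TP + FP) * 100
= 59 / (59 + 33)
= 59 / 92
= 0.6413
= 64.1%

64.1


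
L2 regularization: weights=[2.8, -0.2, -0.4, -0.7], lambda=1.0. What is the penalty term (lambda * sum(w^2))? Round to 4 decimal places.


Squaring each weight:
2.8^2 = 7.84
(-0.2)^2 = 0.04
(-0.4)^2 = 0.16
(-0.7)^2 = 0.49
Sum of squares = 8.53
Penalty = 1.0 * 8.53 = 8.5300

8.5300


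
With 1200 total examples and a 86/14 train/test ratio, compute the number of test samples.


Train samples = 1200 * 86% = 1032
Test samples = 1200 - 1032
= 168

168


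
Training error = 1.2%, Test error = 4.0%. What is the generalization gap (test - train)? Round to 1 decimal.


Generalization gap = test_error - train_error
= 4.0 - 1.2
= 2.8%
A moderate gap.

2.8


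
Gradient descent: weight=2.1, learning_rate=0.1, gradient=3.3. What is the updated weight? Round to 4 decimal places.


w_new = w_old - lr * gradient
= 2.1 - 0.1 * 3.3
= 2.1 - (0.33)
= 1.7700

1.7700


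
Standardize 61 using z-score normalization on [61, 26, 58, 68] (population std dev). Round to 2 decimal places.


Mean = (61 + 26 + 58 + 68) / 4 = 53.25
Variance = sum((x_i - mean)^2) / n = 260.6875
Std = sqrt(260.6875) = 16.1458
Z = (x - mean) / std
= (61 - 53.25) / 16.1458
= 7.75 / 16.1458
= 0.48

0.48


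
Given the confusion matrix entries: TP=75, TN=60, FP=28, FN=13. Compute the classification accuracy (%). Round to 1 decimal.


Accuracy = (TP + TN) / (TP + TN + FP + FN) * 100
= (75 + 60) / (75 + 60 + 28 + 13)
= 135 / 176
= 0.767
= 76.7%

76.7


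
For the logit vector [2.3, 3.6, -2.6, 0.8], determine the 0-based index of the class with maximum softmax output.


Softmax is a monotonic transformation, so it preserves the argmax.
We need to find the index of the maximum logit.
Index 0: 2.3
Index 1: 3.6
Index 2: -2.6
Index 3: 0.8
Maximum logit = 3.6 at index 1

1


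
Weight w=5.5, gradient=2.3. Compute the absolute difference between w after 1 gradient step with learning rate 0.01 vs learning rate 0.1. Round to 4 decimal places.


With lr=0.01: w_new = 5.5 - 0.01 * 2.3 = 5.477
With lr=0.1: w_new = 5.5 - 0.1 * 2.3 = 5.27
Absolute difference = |5.477 - 5.27|
= 0.2070

0.2070


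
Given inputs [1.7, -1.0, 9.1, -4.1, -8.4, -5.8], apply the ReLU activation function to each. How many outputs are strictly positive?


ReLU(x) = max(0, x) for each element:
ReLU(1.7) = 1.7
ReLU(-1.0) = 0
ReLU(9.1) = 9.1
ReLU(-4.1) = 0
ReLU(-8.4) = 0
ReLU(-5.8) = 0
Active neurons (>0): 2

2


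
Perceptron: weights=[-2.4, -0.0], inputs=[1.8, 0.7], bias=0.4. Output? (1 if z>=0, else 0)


z = w . x + b
= -2.4*1.8 + -0.0*0.7 + 0.4
= -4.32 + -0.0 + 0.4
= -4.32 + 0.4
= -3.92
Since z = -3.92 < 0, output = 0

0


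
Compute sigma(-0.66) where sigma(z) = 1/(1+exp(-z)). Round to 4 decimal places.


sigmoid(z) = 1 / (1 + exp(-z))
exp(-(-0.66)) = exp(0.66) = 1.9348
1 + 1.9348 = 2.9348
1 / 2.9348 = 0.3407

0.3407


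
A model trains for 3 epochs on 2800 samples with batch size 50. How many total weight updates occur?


Iterations per epoch = 2800 / 50 = 56
Total updates = iterations_per_epoch * epochs
= 56 * 3
= 168

168


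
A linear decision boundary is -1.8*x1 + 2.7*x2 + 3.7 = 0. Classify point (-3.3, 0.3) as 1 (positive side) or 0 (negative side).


Compute -1.8 * -3.3 + 2.7 * 0.3 + 3.7
= 5.94 + 0.81 + 3.7
= 10.45
Since 10.45 >= 0, the point is on the positive side.

1


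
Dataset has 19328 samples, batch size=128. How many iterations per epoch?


Iterations per epoch = dataset_size / batch_size
= 19328 / 128
= 151

151


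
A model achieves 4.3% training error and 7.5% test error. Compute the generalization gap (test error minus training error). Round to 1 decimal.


Generalization gap = test_error - train_error
= 7.5 - 4.3
= 3.2%
A moderate gap.

3.2


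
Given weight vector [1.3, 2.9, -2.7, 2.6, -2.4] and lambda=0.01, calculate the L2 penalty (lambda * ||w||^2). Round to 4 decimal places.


Squaring each weight:
1.3^2 = 1.69
2.9^2 = 8.41
(-2.7)^2 = 7.29
2.6^2 = 6.76
(-2.4)^2 = 5.76
Sum of squares = 29.91
Penalty = 0.01 * 29.91 = 0.2991

0.2991


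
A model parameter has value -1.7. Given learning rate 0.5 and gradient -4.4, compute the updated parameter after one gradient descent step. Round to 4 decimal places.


w_new = w_old - lr * gradient
= -1.7 - 0.5 * -4.4
= -1.7 - (-2.2)
= 0.5000

0.5000


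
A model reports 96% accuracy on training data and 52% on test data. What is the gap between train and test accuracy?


Gap = train_accuracy - test_accuracy
= 96 - 52
= 44%
This large gap strongly indicates overfitting.

44


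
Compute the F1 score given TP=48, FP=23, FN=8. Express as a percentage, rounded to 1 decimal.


Precision = TP / (TP + FP) = 48 / 71 = 0.6761
Recall = TP / (TP + FN) = 48 / 56 = 0.8571
F1 = 2 * P * R / (P + R)
= 2 * 0.6761 * 0.8571 / (0.6761 + 0.8571)
= 1.159 / 1.5332
= 0.7559
As percentage: 75.6%

75.6


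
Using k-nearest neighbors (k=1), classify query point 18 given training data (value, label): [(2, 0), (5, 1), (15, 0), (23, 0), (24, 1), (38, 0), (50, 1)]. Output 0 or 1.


Distances from query 18:
Point 15 (class 0): distance = 3
K=1 nearest neighbors: classes = [0]
Votes for class 1: 0 / 1
Majority vote => class 0

0


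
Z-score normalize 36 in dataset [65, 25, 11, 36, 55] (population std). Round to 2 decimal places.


Mean = (65 + 25 + 11 + 36 + 55) / 5 = 38.4
Variance = sum((x_i - mean)^2) / n = 383.84
Std = sqrt(383.84) = 19.5918
Z = (x - mean) / std
= (36 - 38.4) / 19.5918
= -2.4 / 19.5918
= -0.12

-0.12


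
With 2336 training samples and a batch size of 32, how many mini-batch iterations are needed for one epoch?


Iterations per epoch = dataset_size / batch_size
= 2336 / 32
= 73

73


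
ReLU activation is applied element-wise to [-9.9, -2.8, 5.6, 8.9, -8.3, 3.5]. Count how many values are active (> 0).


ReLU(x) = max(0, x) for each element:
ReLU(-9.9) = 0
ReLU(-2.8) = 0
ReLU(5.6) = 5.6
ReLU(8.9) = 8.9
ReLU(-8.3) = 0
ReLU(3.5) = 3.5
Active neurons (>0): 3

3


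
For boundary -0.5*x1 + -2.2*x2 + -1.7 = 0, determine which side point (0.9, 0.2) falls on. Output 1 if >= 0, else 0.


Compute -0.5 * 0.9 + -2.2 * 0.2 + -1.7
= -0.45 + -0.44 + -1.7
= -2.59
Since -2.59 < 0, the point is on the negative side.

0


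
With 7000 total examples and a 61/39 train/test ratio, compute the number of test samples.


Train samples = 7000 * 61% = 4270
Test samples = 7000 - 4270
= 2730

2730


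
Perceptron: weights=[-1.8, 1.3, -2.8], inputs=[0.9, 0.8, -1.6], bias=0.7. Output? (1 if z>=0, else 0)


z = w . x + b
= -1.8*0.9 + 1.3*0.8 + -2.8*-1.6 + 0.7
= -1.62 + 1.04 + 4.48 + 0.7
= 3.9 + 0.7
= 4.6
Since z = 4.6 >= 0, output = 1

1


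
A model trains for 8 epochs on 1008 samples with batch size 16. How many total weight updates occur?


Iterations per epoch = 1008 / 16 = 63
Total updates = iterations_per_epoch * epochs
= 63 * 8
= 504

504


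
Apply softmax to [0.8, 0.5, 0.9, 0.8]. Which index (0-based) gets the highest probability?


Softmax is a monotonic transformation, so it preserves the argmax.
We need to find the index of the maximum logit.
Index 0: 0.8
Index 1: 0.5
Index 2: 0.9
Index 3: 0.8
Maximum logit = 0.9 at index 2

2


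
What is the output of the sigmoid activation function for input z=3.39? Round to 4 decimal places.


sigmoid(z) = 1 / (1 + exp(-z))
exp(-(3.39)) = exp(-3.39) = 0.0337
1 + 0.0337 = 1.0337
1 / 1.0337 = 0.9674

0.9674


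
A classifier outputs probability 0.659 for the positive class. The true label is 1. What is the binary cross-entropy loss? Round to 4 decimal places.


For y=1: Loss = -log(p)
= -log(0.659)
= -(-0.417)
= 0.4170

0.4170


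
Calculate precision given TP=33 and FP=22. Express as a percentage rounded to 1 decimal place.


Precision = TP / (TP + FP) * 100
= 33 / (33 + 22)
= 33 / 55
= 0.6
= 60.0%

60.0


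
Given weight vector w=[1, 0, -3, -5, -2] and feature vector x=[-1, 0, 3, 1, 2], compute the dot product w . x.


Element-wise products:
1 * -1 = -1
0 * 0 = 0
-3 * 3 = -9
-5 * 1 = -5
-2 * 2 = -4
Sum = -1 + 0 + -9 + -5 + -4
= -19

-19


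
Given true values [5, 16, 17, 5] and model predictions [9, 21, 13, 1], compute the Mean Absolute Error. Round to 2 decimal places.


Absolute errors: [4, 5, 4, 4]
Sum of absolute errors = 17
MAE = 17 / 4 = 4.25

4.25


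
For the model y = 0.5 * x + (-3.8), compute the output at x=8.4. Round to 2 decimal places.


y = 0.5 * 8.4 + (-3.8)
= 4.2 + (-3.8)
= 0.40

0.40


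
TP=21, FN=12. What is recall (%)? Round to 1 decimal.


Recall = TP / (TP + FN) * 100
= 21 / (21 + 12)
= 21 / 33
= 0.6364
= 63.6%

63.6


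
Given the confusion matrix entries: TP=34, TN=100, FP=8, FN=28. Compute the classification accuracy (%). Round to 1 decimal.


Accuracy = (TP + TN) / (TP + TN + FP + FN) * 100
= (34 + 100) / (34 + 100 + 8 + 28)
= 134 / 170
= 0.7882
= 78.8%

78.8


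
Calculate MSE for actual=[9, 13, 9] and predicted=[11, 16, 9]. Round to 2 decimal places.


Differences: [-2, -3, 0]
Squared errors: [4, 9, 0]
Sum of squared errors = 13
MSE = 13 / 3 = 4.33

4.33


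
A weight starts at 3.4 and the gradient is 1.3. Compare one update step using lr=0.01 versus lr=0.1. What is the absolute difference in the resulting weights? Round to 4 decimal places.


With lr=0.01: w_new = 3.4 - 0.01 * 1.3 = 3.387
With lr=0.1: w_new = 3.4 - 0.1 * 1.3 = 3.27
Absolute difference = |3.387 - 3.27|
= 0.1170

0.1170


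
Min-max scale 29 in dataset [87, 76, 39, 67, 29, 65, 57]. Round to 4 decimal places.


Min = 29, Max = 87
Range = 87 - 29 = 58
Scaled = (x - min) / (max - min)
= (29 - 29) / 58
= 0 / 58
= 0.0000

0.0000


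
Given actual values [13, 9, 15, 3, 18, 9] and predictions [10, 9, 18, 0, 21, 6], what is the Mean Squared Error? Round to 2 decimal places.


Differences: [3, 0, -3, 3, -3, 3]
Squared errors: [9, 0, 9, 9, 9, 9]
Sum of squared errors = 45
MSE = 45 / 6 = 7.50

7.50


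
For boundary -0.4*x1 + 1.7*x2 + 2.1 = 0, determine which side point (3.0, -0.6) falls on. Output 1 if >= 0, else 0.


Compute -0.4 * 3.0 + 1.7 * -0.6 + 2.1
= -1.2 + -1.02 + 2.1
= -0.12
Since -0.12 < 0, the point is on the negative side.

0


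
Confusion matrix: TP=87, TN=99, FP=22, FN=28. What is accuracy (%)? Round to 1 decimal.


Accuracy = (TP + TN) / (TP + TN + FP + FN) * 100
= (87 + 99) / (87 + 99 + 22 + 28)
= 186 / 236
= 0.7881
= 78.8%

78.8


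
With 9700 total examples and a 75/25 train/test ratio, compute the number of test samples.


Train samples = 9700 * 75% = 7275
Test samples = 9700 - 7275
= 2425

2425


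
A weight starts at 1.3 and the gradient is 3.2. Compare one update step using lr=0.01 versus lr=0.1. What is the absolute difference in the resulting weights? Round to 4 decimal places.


With lr=0.01: w_new = 1.3 - 0.01 * 3.2 = 1.268
With lr=0.1: w_new = 1.3 - 0.1 * 3.2 = 0.98
Absolute difference = |1.268 - 0.98|
= 0.2880

0.2880


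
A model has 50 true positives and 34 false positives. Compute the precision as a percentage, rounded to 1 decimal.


Precision = TP / (TP + FP) * 100
= 50 / (50 + 34)
= 50 / 84
= 0.5952
= 59.5%

59.5


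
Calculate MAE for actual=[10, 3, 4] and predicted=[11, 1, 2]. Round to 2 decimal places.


Absolute errors: [1, 2, 2]
Sum of absolute errors = 5
MAE = 5 / 3 = 1.67

1.67


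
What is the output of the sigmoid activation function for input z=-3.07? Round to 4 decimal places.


sigmoid(z) = 1 / (1 + exp(-z))
exp(-(-3.07)) = exp(3.07) = 21.5419
1 + 21.5419 = 22.5419
1 / 22.5419 = 0.0444

0.0444


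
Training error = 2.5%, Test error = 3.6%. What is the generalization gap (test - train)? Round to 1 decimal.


Generalization gap = test_error - train_error
= 3.6 - 2.5
= 1.1%
A small gap suggests good generalization.

1.1


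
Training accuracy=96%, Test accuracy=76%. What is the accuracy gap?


Gap = train_accuracy - test_accuracy
= 96 - 76
= 20%
This gap suggests the model is overfitting.

20


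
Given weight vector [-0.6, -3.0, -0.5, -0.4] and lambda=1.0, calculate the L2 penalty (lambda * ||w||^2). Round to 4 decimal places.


Squaring each weight:
(-0.6)^2 = 0.36
(-3.0)^2 = 9.0
(-0.5)^2 = 0.25
(-0.4)^2 = 0.16
Sum of squares = 9.77
Penalty = 1.0 * 9.77 = 9.7700

9.7700


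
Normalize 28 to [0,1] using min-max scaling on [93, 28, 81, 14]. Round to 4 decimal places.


Min = 14, Max = 93
Range = 93 - 14 = 79
Scaled = (x - min) / (max - min)
= (28 - 14) / 79
= 14 / 79
= 0.1772

0.1772


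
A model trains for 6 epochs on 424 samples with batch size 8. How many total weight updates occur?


Iterations per epoch = 424 / 8 = 53
Total updates = iterations_per_epoch * epochs
= 53 * 6
= 318

318


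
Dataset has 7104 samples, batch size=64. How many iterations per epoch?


Iterations per epoch = dataset_size / batch_size
= 7104 / 64
= 111

111


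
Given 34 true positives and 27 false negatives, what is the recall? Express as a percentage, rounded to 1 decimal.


Recall = TP / (TP + FN) * 100
= 34 / (34 + 27)
= 34 / 61
= 0.5574
= 55.7%

55.7


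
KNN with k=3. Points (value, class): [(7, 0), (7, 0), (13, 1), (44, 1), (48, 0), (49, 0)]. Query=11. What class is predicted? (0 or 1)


Distances from query 11:
Point 13 (class 1): distance = 2
Point 7 (class 0): distance = 4
Point 7 (class 0): distance = 4
K=3 nearest neighbors: classes = [1, 0, 0]
Votes for class 1: 1 / 3
Majority vote => class 0

0


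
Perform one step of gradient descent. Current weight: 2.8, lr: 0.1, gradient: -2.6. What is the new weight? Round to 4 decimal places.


w_new = w_old - lr * gradient
= 2.8 - 0.1 * -2.6
= 2.8 - (-0.26)
= 3.0600

3.0600


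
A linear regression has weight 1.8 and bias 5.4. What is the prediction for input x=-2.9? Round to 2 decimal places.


y = 1.8 * -2.9 + (5.4)
= -5.22 + (5.4)
= 0.18

0.18


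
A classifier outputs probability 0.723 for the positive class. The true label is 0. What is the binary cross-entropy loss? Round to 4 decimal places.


For y=0: Loss = -log(1-p)
= -log(1 - 0.723)
= -log(0.277)
= -(-1.2837)
= 1.2837

1.2837


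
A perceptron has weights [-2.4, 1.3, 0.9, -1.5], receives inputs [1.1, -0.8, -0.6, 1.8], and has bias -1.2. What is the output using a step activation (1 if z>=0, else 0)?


z = w . x + b
= -2.4*1.1 + 1.3*-0.8 + 0.9*-0.6 + -1.5*1.8 + -1.2
= -2.64 + -1.04 + -0.54 + -2.7 + -1.2
= -6.92 + -1.2
= -8.12
Since z = -8.12 < 0, output = 0

0


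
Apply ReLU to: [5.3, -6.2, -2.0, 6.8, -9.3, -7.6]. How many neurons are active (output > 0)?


ReLU(x) = max(0, x) for each element:
ReLU(5.3) = 5.3
ReLU(-6.2) = 0
ReLU(-2.0) = 0
ReLU(6.8) = 6.8
ReLU(-9.3) = 0
ReLU(-7.6) = 0
Active neurons (>0): 2

2


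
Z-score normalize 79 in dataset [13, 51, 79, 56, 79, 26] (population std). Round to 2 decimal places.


Mean = (13 + 51 + 79 + 56 + 79 + 26) / 6 = 50.6667
Variance = sum((x_i - mean)^2) / n = 610.2222
Std = sqrt(610.2222) = 24.7027
Z = (x - mean) / std
= (79 - 50.6667) / 24.7027
= 28.3333 / 24.7027
= 1.15

1.15


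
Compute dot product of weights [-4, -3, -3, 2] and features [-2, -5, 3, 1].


Element-wise products:
-4 * -2 = 8
-3 * -5 = 15
-3 * 3 = -9
2 * 1 = 2
Sum = 8 + 15 + -9 + 2
= 16

16
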